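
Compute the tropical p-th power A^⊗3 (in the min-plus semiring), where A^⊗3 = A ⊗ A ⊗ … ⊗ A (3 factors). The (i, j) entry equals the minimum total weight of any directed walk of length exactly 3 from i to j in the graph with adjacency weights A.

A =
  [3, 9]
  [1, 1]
A^⊗3 =
  [9, 11]
  [3, 3]

Each entry (A^⊗3)_ij equals the minimum over all length-3 walks i = v_0 → v_1 → … → v_3 = j of Σ_t A[v_t][v_{t+1}]. For example, for (i, j) = (0, 1) we minimise over 4 possible intermediate vertex sequences; the minimum is 11, attained along the walk 0 → 1 → 1 → 1.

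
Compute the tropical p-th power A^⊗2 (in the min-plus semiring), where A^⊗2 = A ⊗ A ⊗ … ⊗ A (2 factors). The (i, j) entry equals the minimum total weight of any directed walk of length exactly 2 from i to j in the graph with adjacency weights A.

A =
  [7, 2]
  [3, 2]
A^⊗2 =
  [5, 4]
  [5, 4]

Each entry (A^⊗2)_ij equals the minimum over all length-2 walks i = v_0 → v_1 → … → v_2 = j of Σ_t A[v_t][v_{t+1}]. For example, for (i, j) = (0, 1) we minimise over 2 possible intermediate vertex sequences; the minimum is 4, attained along the walk 0 → 1 → 1.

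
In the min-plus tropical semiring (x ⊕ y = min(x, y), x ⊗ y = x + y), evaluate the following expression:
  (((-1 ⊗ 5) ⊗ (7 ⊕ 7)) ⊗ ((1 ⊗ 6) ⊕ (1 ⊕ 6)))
(((-1 ⊗ 5) ⊗ (7 ⊕ 7)) ⊗ ((1 ⊗ 6) ⊕ (1 ⊕ 6))) = 12

Expand innermost to outermost. Recall ⊕ takes the minimum of its arguments and ⊗ takes their sum. Working out the expression (((-1 ⊗ 5) ⊗ (7 ⊕ 7)) ⊗ ((1 ⊗ 6) ⊕ (1 ⊕ 6))) gives 12.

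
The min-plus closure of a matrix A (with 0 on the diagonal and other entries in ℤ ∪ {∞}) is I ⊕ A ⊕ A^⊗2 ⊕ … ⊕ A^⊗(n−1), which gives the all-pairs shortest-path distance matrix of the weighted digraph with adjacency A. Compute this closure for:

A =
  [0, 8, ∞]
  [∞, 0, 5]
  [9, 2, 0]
Closure =
  [0, 8, 13]
  [14, 0, 5]
  [9, 2, 0]

This is the Floyd-Warshall all-pairs shortest-path computation. For each intermediate vertex k = 0, 1, …, 2, update dist[i][j] ← min(dist[i][j], dist[i][k] + dist[k][j]). The final matrix gives, for each (i, j), the minimum total weight of any directed path from i to j (possibly empty when i = j).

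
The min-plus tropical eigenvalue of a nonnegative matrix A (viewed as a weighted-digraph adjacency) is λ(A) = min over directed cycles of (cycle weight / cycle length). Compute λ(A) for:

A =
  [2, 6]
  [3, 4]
λ(A) = 2

Enumerate directed cycles and compute their means (weight / length). Sample:
  cycle 0 → 0: weight = 2, length = 1, mean = 2/1 ≈ 2.000
  cycle 1 → 1: weight = 4, length = 1, mean = 4/1 ≈ 4.000
  cycle 0 → 1 → 0: weight = 9, length = 2, mean = 9/2 ≈ 4.500
  cycle 1 → 0 → 1: weight = 9, length = 2, mean = 9/2 ≈ 4.500
Minimum mean = 2.000, attained e.g. along the cycle 0 → 0 with weight 2 and length 1. So λ(A) = 2/1 = 2.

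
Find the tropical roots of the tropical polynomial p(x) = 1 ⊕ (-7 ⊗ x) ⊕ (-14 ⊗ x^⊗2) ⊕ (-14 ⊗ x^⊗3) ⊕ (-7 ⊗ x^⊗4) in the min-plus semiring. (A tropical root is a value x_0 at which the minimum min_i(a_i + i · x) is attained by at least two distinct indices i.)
Roots: {-7, 0, 7, 8}

Each tropical root is a break point of the lower envelope of the lines y = a_i + i · x (there are 5 lines, with slopes 0, 1, ..., 4). Only the lines that attain the minimum somewhere contribute to roots; other lines are dominated. Here the surviving (envelope) indices are i = 4, i = 3, i = 2, i = 1, i = 0.
Intersections between consecutive envelope lines give the roots: for adjacent envelope indices i < j the intersection is x = (a_i − a_j) / (j − i). Reading off the sorted break points: {-7, 0, 7, 8}.
Verification: at each break x_0, at least two indices attain the minimum of min_i(a_i + i · x_0).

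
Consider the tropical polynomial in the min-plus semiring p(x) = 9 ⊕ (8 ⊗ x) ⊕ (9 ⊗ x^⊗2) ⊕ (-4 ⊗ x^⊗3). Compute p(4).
p(4) = 8

A tropical monomial a ⊗ x^⊗i evaluates to a + i · x. Evaluating each term at x = 4:
  Term 0 contributes 9 + 0 · 4 = 9
  Term 1 contributes 8 + 1 · 4 = 12
  Term 2 contributes 9 + 2 · 4 = 17
  Term 3 contributes -4 + 3 · 4 = 8
p(4) = ⊕ of these = min[9, 12, 17, 8] = 8.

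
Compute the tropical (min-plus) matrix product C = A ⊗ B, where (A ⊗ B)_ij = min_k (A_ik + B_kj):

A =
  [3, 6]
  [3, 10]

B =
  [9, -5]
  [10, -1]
A ⊗ B =
  [12, -2]
  [12, -2]

Apply the min-plus product entry-by-entry:
  C[0][0] = min over k of (A[0][0] + B[0][0] = 3 + 9 = 12, A[0][1] + B[1][0] = 6 + 10 = 16) = 12 (attained at k = 0)
  C[0][1] = min over k of (A[0][0] + B[0][1] = 3 + -5 = -2, A[0][1] + B[1][1] = 6 + -1 = 5) = -2 (attained at k = 0)
  C[1][0] = min over k of (A[1][0] + B[0][0] = 3 + 9 = 12, A[1][1] + B[1][0] = 10 + 10 = 20) = 12 (attained at k = 0)
  C[1][1] = min over k of (A[1][0] + B[0][1] = 3 + -5 = -2, A[1][1] + B[1][1] = 10 + -1 = 9) = -2 (attained at k = 0)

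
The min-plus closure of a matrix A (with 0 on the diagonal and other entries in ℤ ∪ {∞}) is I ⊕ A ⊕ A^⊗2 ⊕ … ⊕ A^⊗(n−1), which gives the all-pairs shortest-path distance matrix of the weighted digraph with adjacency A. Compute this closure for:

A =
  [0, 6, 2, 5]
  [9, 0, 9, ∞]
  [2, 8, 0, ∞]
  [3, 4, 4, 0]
Closure =
  [0, 6, 2, 5]
  [9, 0, 9, 14]
  [2, 8, 0, 7]
  [3, 4, 4, 0]

This is the Floyd-Warshall all-pairs shortest-path computation. For each intermediate vertex k = 0, 1, …, 3, update dist[i][j] ← min(dist[i][j], dist[i][k] + dist[k][j]). The final matrix gives, for each (i, j), the minimum total weight of any directed path from i to j (possibly empty when i = j).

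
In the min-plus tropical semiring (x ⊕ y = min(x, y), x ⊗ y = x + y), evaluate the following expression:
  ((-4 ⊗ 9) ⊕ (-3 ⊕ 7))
((-4 ⊗ 9) ⊕ (-3 ⊕ 7)) = -3

Expand innermost to outermost. Recall ⊕ takes the minimum of its arguments and ⊗ takes their sum. Working out the expression ((-4 ⊗ 9) ⊕ (-3 ⊕ 7)) gives -3.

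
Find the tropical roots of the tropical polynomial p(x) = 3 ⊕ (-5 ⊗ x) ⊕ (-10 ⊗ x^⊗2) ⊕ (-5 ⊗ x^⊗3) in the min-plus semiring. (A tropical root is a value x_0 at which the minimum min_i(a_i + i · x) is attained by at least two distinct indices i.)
Roots: {-5, 5, 8}

Each tropical root is a break point of the lower envelope of the lines y = a_i + i · x (there are 4 lines, with slopes 0, 1, ..., 3). Only the lines that attain the minimum somewhere contribute to roots; other lines are dominated. Here the surviving (envelope) indices are i = 3, i = 2, i = 1, i = 0.
Intersections between consecutive envelope lines give the roots: for adjacent envelope indices i < j the intersection is x = (a_i − a_j) / (j − i). Reading off the sorted break points: {-5, 5, 8}.
Verification: at each break x_0, at least two indices attain the minimum of min_i(a_i + i · x_0).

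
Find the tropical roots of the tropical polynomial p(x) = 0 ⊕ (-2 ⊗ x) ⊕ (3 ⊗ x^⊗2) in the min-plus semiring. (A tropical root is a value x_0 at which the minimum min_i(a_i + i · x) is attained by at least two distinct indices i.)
Roots: {-5, 2}

Each tropical root is a break point of the lower envelope of the lines y = a_i + i · x (there are 3 lines, with slopes 0, 1, ..., 2). Only the lines that attain the minimum somewhere contribute to roots; other lines are dominated. Here the surviving (envelope) indices are i = 2, i = 1, i = 0.
Intersections between consecutive envelope lines give the roots: for adjacent envelope indices i < j the intersection is x = (a_i − a_j) / (j − i). Reading off the sorted break points: {-5, 2}.
Verification: at each break x_0, at least two indices attain the minimum of min_i(a_i + i · x_0).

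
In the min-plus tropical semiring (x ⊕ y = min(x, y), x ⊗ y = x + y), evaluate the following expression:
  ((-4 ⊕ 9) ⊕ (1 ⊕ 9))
((-4 ⊕ 9) ⊕ (1 ⊕ 9)) = -4

Expand innermost to outermost. Recall ⊕ takes the minimum of its arguments and ⊗ takes their sum. Working out the expression ((-4 ⊕ 9) ⊕ (1 ⊕ 9)) gives -4.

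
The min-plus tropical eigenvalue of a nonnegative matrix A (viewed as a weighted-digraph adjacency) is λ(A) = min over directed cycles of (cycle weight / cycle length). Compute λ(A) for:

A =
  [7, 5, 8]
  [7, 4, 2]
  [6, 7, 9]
λ(A) = 4

Enumerate directed cycles and compute their means (weight / length). Sample:
  cycle 0 → 0: weight = 7, length = 1, mean = 7/1 ≈ 7.000
  cycle 1 → 1: weight = 4, length = 1, mean = 4/1 ≈ 4.000
  cycle 2 → 2: weight = 9, length = 1, mean = 9/1 ≈ 9.000
  cycle 0 → 1 → 0: weight = 12, length = 2, mean = 12/2 ≈ 6.000
  cycle 0 → 2 → 0: weight = 14, length = 2, mean = 14/2 ≈ 7.000
  cycle 1 → 0 → 1: weight = 12, length = 2, mean = 12/2 ≈ 6.000
Minimum mean = 4.000, attained e.g. along the cycle 1 → 1 with weight 4 and length 1. So λ(A) = 4/1 = 4.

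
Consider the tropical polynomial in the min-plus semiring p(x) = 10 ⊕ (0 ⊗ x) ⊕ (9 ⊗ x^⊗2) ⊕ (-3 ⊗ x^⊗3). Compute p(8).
p(8) = 8

A tropical monomial a ⊗ x^⊗i evaluates to a + i · x. Evaluating each term at x = 8:
  Term 0 contributes 10 + 0 · 8 = 10
  Term 1 contributes 0 + 1 · 8 = 8
  Term 2 contributes 9 + 2 · 8 = 25
  Term 3 contributes -3 + 3 · 8 = 21
p(8) = ⊕ of these = min[10, 8, 25, 21] = 8.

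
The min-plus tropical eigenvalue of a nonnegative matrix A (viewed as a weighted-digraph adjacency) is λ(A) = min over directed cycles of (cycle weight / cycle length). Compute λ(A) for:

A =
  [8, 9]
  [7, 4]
λ(A) = 4

Enumerate directed cycles and compute their means (weight / length). Sample:
  cycle 0 → 0: weight = 8, length = 1, mean = 8/1 ≈ 8.000
  cycle 1 → 1: weight = 4, length = 1, mean = 4/1 ≈ 4.000
  cycle 0 → 1 → 0: weight = 16, length = 2, mean = 16/2 ≈ 8.000
  cycle 1 → 0 → 1: weight = 16, length = 2, mean = 16/2 ≈ 8.000
Minimum mean = 4.000, attained e.g. along the cycle 1 → 1 with weight 4 and length 1. So λ(A) = 4/1 = 4.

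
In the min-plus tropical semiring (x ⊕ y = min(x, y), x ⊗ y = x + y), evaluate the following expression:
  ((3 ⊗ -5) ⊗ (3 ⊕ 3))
((3 ⊗ -5) ⊗ (3 ⊕ 3)) = 1

Expand innermost to outermost. Recall ⊕ takes the minimum of its arguments and ⊗ takes their sum. Working out the expression ((3 ⊗ -5) ⊗ (3 ⊕ 3)) gives 1.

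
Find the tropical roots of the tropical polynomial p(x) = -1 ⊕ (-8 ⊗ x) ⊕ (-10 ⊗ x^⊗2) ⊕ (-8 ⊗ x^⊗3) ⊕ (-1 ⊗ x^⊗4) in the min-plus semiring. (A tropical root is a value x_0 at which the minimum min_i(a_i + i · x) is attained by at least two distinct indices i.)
Roots: {-7, -2, 2, 7}

Each tropical root is a break point of the lower envelope of the lines y = a_i + i · x (there are 5 lines, with slopes 0, 1, ..., 4). Only the lines that attain the minimum somewhere contribute to roots; other lines are dominated. Here the surviving (envelope) indices are i = 4, i = 3, i = 2, i = 1, i = 0.
Intersections between consecutive envelope lines give the roots: for adjacent envelope indices i < j the intersection is x = (a_i − a_j) / (j − i). Reading off the sorted break points: {-7, -2, 2, 7}.
Verification: at each break x_0, at least two indices attain the minimum of min_i(a_i + i · x_0).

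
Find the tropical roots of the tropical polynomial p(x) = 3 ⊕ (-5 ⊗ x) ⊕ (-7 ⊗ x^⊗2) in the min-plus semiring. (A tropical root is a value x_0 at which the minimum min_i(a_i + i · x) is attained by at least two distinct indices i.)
Roots: {2, 8}

Each tropical root is a break point of the lower envelope of the lines y = a_i + i · x (there are 3 lines, with slopes 0, 1, ..., 2). Only the lines that attain the minimum somewhere contribute to roots; other lines are dominated. Here the surviving (envelope) indices are i = 2, i = 1, i = 0.
Intersections between consecutive envelope lines give the roots: for adjacent envelope indices i < j the intersection is x = (a_i − a_j) / (j − i). Reading off the sorted break points: {2, 8}.
Verification: at each break x_0, at least two indices attain the minimum of min_i(a_i + i · x_0).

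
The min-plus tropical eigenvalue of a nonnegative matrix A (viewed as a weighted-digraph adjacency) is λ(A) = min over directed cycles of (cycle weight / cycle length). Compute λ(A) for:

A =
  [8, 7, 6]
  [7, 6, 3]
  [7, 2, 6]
λ(A) = 5/2

Enumerate directed cycles and compute their means (weight / length). Sample:
  cycle 0 → 0: weight = 8, length = 1, mean = 8/1 ≈ 8.000
  cycle 1 → 1: weight = 6, length = 1, mean = 6/1 ≈ 6.000
  cycle 2 → 2: weight = 6, length = 1, mean = 6/1 ≈ 6.000
  cycle 0 → 1 → 0: weight = 14, length = 2, mean = 14/2 ≈ 7.000
  cycle 0 → 2 → 0: weight = 13, length = 2, mean = 13/2 ≈ 6.500
  cycle 1 → 0 → 1: weight = 14, length = 2, mean = 14/2 ≈ 7.000
Minimum mean = 2.500, attained e.g. along the cycle 1 → 2 → 1 with weight 5 and length 2. So λ(A) = 5/2 = 5/2.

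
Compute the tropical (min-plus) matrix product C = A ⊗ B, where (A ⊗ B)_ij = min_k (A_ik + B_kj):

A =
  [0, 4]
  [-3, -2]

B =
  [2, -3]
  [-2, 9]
A ⊗ B =
  [2, -3]
  [-4, -6]

Apply the min-plus product entry-by-entry:
  C[0][0] = min over k of (A[0][0] + B[0][0] = 0 + 2 = 2, A[0][1] + B[1][0] = 4 + -2 = 2) = 2 (attained at k = 0)
  C[0][1] = min over k of (A[0][0] + B[0][1] = 0 + -3 = -3, A[0][1] + B[1][1] = 4 + 9 = 13) = -3 (attained at k = 0)
  C[1][0] = min over k of (A[1][0] + B[0][0] = -3 + 2 = -1, A[1][1] + B[1][0] = -2 + -2 = -4) = -4 (attained at k = 1)
  C[1][1] = min over k of (A[1][0] + B[0][1] = -3 + -3 = -6, A[1][1] + B[1][1] = -2 + 9 = 7) = -6 (attained at k = 0)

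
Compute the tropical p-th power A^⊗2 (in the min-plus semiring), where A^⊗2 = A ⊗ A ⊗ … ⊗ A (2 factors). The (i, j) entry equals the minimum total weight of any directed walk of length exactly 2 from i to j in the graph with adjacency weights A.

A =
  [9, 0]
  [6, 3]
A^⊗2 =
  [6, 3]
  [9, 6]

Each entry (A^⊗2)_ij equals the minimum over all length-2 walks i = v_0 → v_1 → … → v_2 = j of Σ_t A[v_t][v_{t+1}]. For example, for (i, j) = (0, 1) we minimise over 2 possible intermediate vertex sequences; the minimum is 3, attained along the walk 0 → 1 → 1.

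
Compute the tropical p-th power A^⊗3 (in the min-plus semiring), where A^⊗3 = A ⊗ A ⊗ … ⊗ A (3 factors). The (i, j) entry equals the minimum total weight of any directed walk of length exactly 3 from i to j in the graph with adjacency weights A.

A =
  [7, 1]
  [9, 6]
A^⊗3 =
  [16, 11]
  [19, 16]

Each entry (A^⊗3)_ij equals the minimum over all length-3 walks i = v_0 → v_1 → … → v_3 = j of Σ_t A[v_t][v_{t+1}]. For example, for (i, j) = (0, 1) we minimise over 4 possible intermediate vertex sequences; the minimum is 11, attained along the walk 0 → 1 → 0 → 1.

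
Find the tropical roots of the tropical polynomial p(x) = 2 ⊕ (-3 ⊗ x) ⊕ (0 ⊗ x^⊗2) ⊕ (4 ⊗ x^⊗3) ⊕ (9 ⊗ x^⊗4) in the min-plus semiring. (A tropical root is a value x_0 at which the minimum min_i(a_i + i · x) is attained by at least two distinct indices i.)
Roots: {-5, -4, -3, 5}

Each tropical root is a break point of the lower envelope of the lines y = a_i + i · x (there are 5 lines, with slopes 0, 1, ..., 4). Only the lines that attain the minimum somewhere contribute to roots; other lines are dominated. Here the surviving (envelope) indices are i = 4, i = 3, i = 2, i = 1, i = 0.
Intersections between consecutive envelope lines give the roots: for adjacent envelope indices i < j the intersection is x = (a_i − a_j) / (j − i). Reading off the sorted break points: {-5, -4, -3, 5}.
Verification: at each break x_0, at least two indices attain the minimum of min_i(a_i + i · x_0).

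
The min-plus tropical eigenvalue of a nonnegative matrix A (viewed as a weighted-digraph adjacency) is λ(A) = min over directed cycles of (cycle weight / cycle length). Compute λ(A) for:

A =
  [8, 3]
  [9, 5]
λ(A) = 5

Enumerate directed cycles and compute their means (weight / length). Sample:
  cycle 0 → 0: weight = 8, length = 1, mean = 8/1 ≈ 8.000
  cycle 1 → 1: weight = 5, length = 1, mean = 5/1 ≈ 5.000
  cycle 0 → 1 → 0: weight = 12, length = 2, mean = 12/2 ≈ 6.000
  cycle 1 → 0 → 1: weight = 12, length = 2, mean = 12/2 ≈ 6.000
Minimum mean = 5.000, attained e.g. along the cycle 1 → 1 with weight 5 and length 1. So λ(A) = 5/1 = 5.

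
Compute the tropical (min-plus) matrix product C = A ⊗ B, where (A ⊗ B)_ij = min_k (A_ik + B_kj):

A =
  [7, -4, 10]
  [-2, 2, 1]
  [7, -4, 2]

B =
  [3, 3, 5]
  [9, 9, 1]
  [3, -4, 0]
A ⊗ B =
  [5, 5, -3]
  [1, -3, 1]
  [5, -2, -3]

Apply the min-plus product entry-by-entry:
  C[0][0] = min over k of (A[0][0] + B[0][0] = 7 + 3 = 10, A[0][1] + B[1][0] = -4 + 9 = 5, A[0][2] + B[2][0] = 10 + 3 = 13) = 5 (attained at k = 1)
  C[0][1] = min over k of (A[0][0] + B[0][1] = 7 + 3 = 10, A[0][1] + B[1][1] = -4 + 9 = 5, A[0][2] + B[2][1] = 10 + -4 = 6) = 5 (attained at k = 1)
  C[0][2] = min over k of (A[0][0] + B[0][2] = 7 + 5 = 12, A[0][1] + B[1][2] = -4 + 1 = -3, A[0][2] + B[2][2] = 10 + 0 = 10) = -3 (attained at k = 1)
  C[1][0] = min over k of (A[1][0] + B[0][0] = -2 + 3 = 1, A[1][1] + B[1][0] = 2 + 9 = 11, A[1][2] + B[2][0] = 1 + 3 = 4) = 1 (attained at k = 0)
  C[1][1] = min over k of (A[1][0] + B[0][1] = -2 + 3 = 1, A[1][1] + B[1][1] = 2 + 9 = 11, A[1][2] + B[2][1] = 1 + -4 = -3) = -3 (attained at k = 2)
  C[1][2] = min over k of (A[1][0] + B[0][2] = -2 + 5 = 3, A[1][1] + B[1][2] = 2 + 1 = 3, A[1][2] + B[2][2] = 1 + 0 = 1) = 1 (attained at k = 2)
  C[2][0] = min over k of (A[2][0] + B[0][0] = 7 + 3 = 10, A[2][1] + B[1][0] = -4 + 9 = 5, A[2][2] + B[2][0] = 2 + 3 = 5) = 5 (attained at k = 1)
  C[2][1] = min over k of (A[2][0] + B[0][1] = 7 + 3 = 10, A[2][1] + B[1][1] = -4 + 9 = 5, A[2][2] + B[2][1] = 2 + -4 = -2) = -2 (attained at k = 2)
  C[2][2] = min over k of (A[2][0] + B[0][2] = 7 + 5 = 12, A[2][1] + B[1][2] = -4 + 1 = -3, A[2][2] + B[2][2] = 2 + 0 = 2) = -3 (attained at k = 1)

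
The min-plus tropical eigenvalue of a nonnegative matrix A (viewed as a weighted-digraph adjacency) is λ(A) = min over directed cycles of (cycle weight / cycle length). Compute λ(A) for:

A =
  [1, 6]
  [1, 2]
λ(A) = 1

Enumerate directed cycles and compute their means (weight / length). Sample:
  cycle 0 → 0: weight = 1, length = 1, mean = 1/1 ≈ 1.000
  cycle 1 → 1: weight = 2, length = 1, mean = 2/1 ≈ 2.000
  cycle 0 → 1 → 0: weight = 7, length = 2, mean = 7/2 ≈ 3.500
  cycle 1 → 0 → 1: weight = 7, length = 2, mean = 7/2 ≈ 3.500
Minimum mean = 1.000, attained e.g. along the cycle 0 → 0 with weight 1 and length 1. So λ(A) = 1/1 = 1.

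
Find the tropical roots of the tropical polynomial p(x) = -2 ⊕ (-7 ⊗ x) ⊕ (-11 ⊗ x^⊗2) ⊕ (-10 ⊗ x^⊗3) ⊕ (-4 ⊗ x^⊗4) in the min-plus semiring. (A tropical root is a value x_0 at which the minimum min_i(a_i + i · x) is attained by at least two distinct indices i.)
Roots: {-6, -1, 4, 5}

Each tropical root is a break point of the lower envelope of the lines y = a_i + i · x (there are 5 lines, with slopes 0, 1, ..., 4). Only the lines that attain the minimum somewhere contribute to roots; other lines are dominated. Here the surviving (envelope) indices are i = 4, i = 3, i = 2, i = 1, i = 0.
Intersections between consecutive envelope lines give the roots: for adjacent envelope indices i < j the intersection is x = (a_i − a_j) / (j − i). Reading off the sorted break points: {-6, -1, 4, 5}.
Verification: at each break x_0, at least two indices attain the minimum of min_i(a_i + i · x_0).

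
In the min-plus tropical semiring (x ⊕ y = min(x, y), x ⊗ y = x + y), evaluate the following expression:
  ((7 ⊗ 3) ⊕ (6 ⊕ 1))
((7 ⊗ 3) ⊕ (6 ⊕ 1)) = 1

Expand innermost to outermost. Recall ⊕ takes the minimum of its arguments and ⊗ takes their sum. Working out the expression ((7 ⊗ 3) ⊕ (6 ⊕ 1)) gives 1.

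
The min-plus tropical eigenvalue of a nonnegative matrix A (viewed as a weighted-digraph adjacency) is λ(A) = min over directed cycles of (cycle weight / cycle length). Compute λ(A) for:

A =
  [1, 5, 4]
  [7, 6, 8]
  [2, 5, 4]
λ(A) = 1

Enumerate directed cycles and compute their means (weight / length). Sample:
  cycle 0 → 0: weight = 1, length = 1, mean = 1/1 ≈ 1.000
  cycle 1 → 1: weight = 6, length = 1, mean = 6/1 ≈ 6.000
  cycle 2 → 2: weight = 4, length = 1, mean = 4/1 ≈ 4.000
  cycle 0 → 1 → 0: weight = 12, length = 2, mean = 12/2 ≈ 6.000
  cycle 0 → 2 → 0: weight = 6, length = 2, mean = 6/2 ≈ 3.000
  cycle 1 → 0 → 1: weight = 12, length = 2, mean = 12/2 ≈ 6.000
Minimum mean = 1.000, attained e.g. along the cycle 0 → 0 with weight 1 and length 1. So λ(A) = 1/1 = 1.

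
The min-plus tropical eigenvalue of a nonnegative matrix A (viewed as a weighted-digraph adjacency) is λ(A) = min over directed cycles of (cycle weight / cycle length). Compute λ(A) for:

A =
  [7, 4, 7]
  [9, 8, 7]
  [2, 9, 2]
λ(A) = 2

Enumerate directed cycles and compute their means (weight / length). Sample:
  cycle 0 → 0: weight = 7, length = 1, mean = 7/1 ≈ 7.000
  cycle 1 → 1: weight = 8, length = 1, mean = 8/1 ≈ 8.000
  cycle 2 → 2: weight = 2, length = 1, mean = 2/1 ≈ 2.000
  cycle 0 → 1 → 0: weight = 13, length = 2, mean = 13/2 ≈ 6.500
  cycle 0 → 2 → 0: weight = 9, length = 2, mean = 9/2 ≈ 4.500
  cycle 1 → 0 → 1: weight = 13, length = 2, mean = 13/2 ≈ 6.500
Minimum mean = 2.000, attained e.g. along the cycle 2 → 2 with weight 2 and length 1. So λ(A) = 2/1 = 2.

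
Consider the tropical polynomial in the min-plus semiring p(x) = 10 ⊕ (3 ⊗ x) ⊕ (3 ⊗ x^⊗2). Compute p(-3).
p(-3) = -3

A tropical monomial a ⊗ x^⊗i evaluates to a + i · x. Evaluating each term at x = -3:
  Term 0 contributes 10 + 0 · -3 = 10
  Term 1 contributes 3 + 1 · -3 = 0
  Term 2 contributes 3 + 2 · -3 = -3
p(-3) = ⊕ of these = min[10, 0, -3] = -3.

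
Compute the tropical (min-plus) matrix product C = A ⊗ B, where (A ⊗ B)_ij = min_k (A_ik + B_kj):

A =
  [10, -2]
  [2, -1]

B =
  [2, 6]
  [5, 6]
A ⊗ B =
  [3, 4]
  [4, 5]

Apply the min-plus product entry-by-entry:
  C[0][0] = min over k of (A[0][0] + B[0][0] = 10 + 2 = 12, A[0][1] + B[1][0] = -2 + 5 = 3) = 3 (attained at k = 1)
  C[0][1] = min over k of (A[0][0] + B[0][1] = 10 + 6 = 16, A[0][1] + B[1][1] = -2 + 6 = 4) = 4 (attained at k = 1)
  C[1][0] = min over k of (A[1][0] + B[0][0] = 2 + 2 = 4, A[1][1] + B[1][0] = -1 + 5 = 4) = 4 (attained at k = 0)
  C[1][1] = min over k of (A[1][0] + B[0][1] = 2 + 6 = 8, A[1][1] + B[1][1] = -1 + 6 = 5) = 5 (attained at k = 1)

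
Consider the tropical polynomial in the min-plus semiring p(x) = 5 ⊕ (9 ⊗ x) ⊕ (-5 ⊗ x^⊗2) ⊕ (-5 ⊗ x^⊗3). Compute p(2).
p(2) = -1

A tropical monomial a ⊗ x^⊗i evaluates to a + i · x. Evaluating each term at x = 2:
  Term 0 contributes 5 + 0 · 2 = 5
  Term 1 contributes 9 + 1 · 2 = 11
  Term 2 contributes -5 + 2 · 2 = -1
  Term 3 contributes -5 + 3 · 2 = 1
p(2) = ⊕ of these = min[5, 11, -1, 1] = -1.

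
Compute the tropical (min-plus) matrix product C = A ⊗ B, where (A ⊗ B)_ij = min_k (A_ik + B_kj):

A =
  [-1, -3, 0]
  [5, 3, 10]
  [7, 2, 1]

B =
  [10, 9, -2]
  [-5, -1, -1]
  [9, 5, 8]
A ⊗ B =
  [-8, -4, -4]
  [-2, 2, 2]
  [-3, 1, 1]

Apply the min-plus product entry-by-entry:
  C[0][0] = min over k of (A[0][0] + B[0][0] = -1 + 10 = 9, A[0][1] + B[1][0] = -3 + -5 = -8, A[0][2] + B[2][0] = 0 + 9 = 9) = -8 (attained at k = 1)
  C[0][1] = min over k of (A[0][0] + B[0][1] = -1 + 9 = 8, A[0][1] + B[1][1] = -3 + -1 = -4, A[0][2] + B[2][1] = 0 + 5 = 5) = -4 (attained at k = 1)
  C[0][2] = min over k of (A[0][0] + B[0][2] = -1 + -2 = -3, A[0][1] + B[1][2] = -3 + -1 = -4, A[0][2] + B[2][2] = 0 + 8 = 8) = -4 (attained at k = 1)
  C[1][0] = min over k of (A[1][0] + B[0][0] = 5 + 10 = 15, A[1][1] + B[1][0] = 3 + -5 = -2, A[1][2] + B[2][0] = 10 + 9 = 19) = -2 (attained at k = 1)
  C[1][1] = min over k of (A[1][0] + B[0][1] = 5 + 9 = 14, A[1][1] + B[1][1] = 3 + -1 = 2, A[1][2] + B[2][1] = 10 + 5 = 15) = 2 (attained at k = 1)
  C[1][2] = min over k of (A[1][0] + B[0][2] = 5 + -2 = 3, A[1][1] + B[1][2] = 3 + -1 = 2, A[1][2] + B[2][2] = 10 + 8 = 18) = 2 (attained at k = 1)
  C[2][0] = min over k of (A[2][0] + B[0][0] = 7 + 10 = 17, A[2][1] + B[1][0] = 2 + -5 = -3, A[2][2] + B[2][0] = 1 + 9 = 10) = -3 (attained at k = 1)
  C[2][1] = min over k of (A[2][0] + B[0][1] = 7 + 9 = 16, A[2][1] + B[1][1] = 2 + -1 = 1, A[2][2] + B[2][1] = 1 + 5 = 6) = 1 (attained at k = 1)
  C[2][2] = min over k of (A[2][0] + B[0][2] = 7 + -2 = 5, A[2][1] + B[1][2] = 2 + -1 = 1, A[2][2] + B[2][2] = 1 + 8 = 9) = 1 (attained at k = 1)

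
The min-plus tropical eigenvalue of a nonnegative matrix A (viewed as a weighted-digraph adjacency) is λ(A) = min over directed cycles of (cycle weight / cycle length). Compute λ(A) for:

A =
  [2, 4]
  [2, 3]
λ(A) = 2

Enumerate directed cycles and compute their means (weight / length). Sample:
  cycle 0 → 0: weight = 2, length = 1, mean = 2/1 ≈ 2.000
  cycle 1 → 1: weight = 3, length = 1, mean = 3/1 ≈ 3.000
  cycle 0 → 1 → 0: weight = 6, length = 2, mean = 6/2 ≈ 3.000
  cycle 1 → 0 → 1: weight = 6, length = 2, mean = 6/2 ≈ 3.000
Minimum mean = 2.000, attained e.g. along the cycle 0 → 0 with weight 2 and length 1. So λ(A) = 2/1 = 2.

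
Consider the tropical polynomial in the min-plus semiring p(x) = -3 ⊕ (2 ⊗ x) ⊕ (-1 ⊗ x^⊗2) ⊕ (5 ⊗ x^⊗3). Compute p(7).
p(7) = -3

A tropical monomial a ⊗ x^⊗i evaluates to a + i · x. Evaluating each term at x = 7:
  Term 0 contributes -3 + 0 · 7 = -3
  Term 1 contributes 2 + 1 · 7 = 9
  Term 2 contributes -1 + 2 · 7 = 13
  Term 3 contributes 5 + 3 · 7 = 26
p(7) = ⊕ of these = min[-3, 9, 13, 26] = -3.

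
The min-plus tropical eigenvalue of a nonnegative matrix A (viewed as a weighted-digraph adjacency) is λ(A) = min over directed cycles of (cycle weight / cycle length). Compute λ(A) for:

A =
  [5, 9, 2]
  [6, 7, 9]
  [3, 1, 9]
λ(A) = 5/2

Enumerate directed cycles and compute their means (weight / length). Sample:
  cycle 0 → 0: weight = 5, length = 1, mean = 5/1 ≈ 5.000
  cycle 1 → 1: weight = 7, length = 1, mean = 7/1 ≈ 7.000
  cycle 2 → 2: weight = 9, length = 1, mean = 9/1 ≈ 9.000
  cycle 0 → 1 → 0: weight = 15, length = 2, mean = 15/2 ≈ 7.500
  cycle 0 → 2 → 0: weight = 5, length = 2, mean = 5/2 ≈ 2.500
  cycle 1 → 0 → 1: weight = 15, length = 2, mean = 15/2 ≈ 7.500
Minimum mean = 2.500, attained e.g. along the cycle 0 → 2 → 0 with weight 5 and length 2. So λ(A) = 5/2 = 5/2.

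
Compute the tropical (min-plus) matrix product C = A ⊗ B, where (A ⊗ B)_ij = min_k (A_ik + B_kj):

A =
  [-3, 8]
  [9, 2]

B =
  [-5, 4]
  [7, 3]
A ⊗ B =
  [-8, 1]
  [4, 5]

Apply the min-plus product entry-by-entry:
  C[0][0] = min over k of (A[0][0] + B[0][0] = -3 + -5 = -8, A[0][1] + B[1][0] = 8 + 7 = 15) = -8 (attained at k = 0)
  C[0][1] = min over k of (A[0][0] + B[0][1] = -3 + 4 = 1, A[0][1] + B[1][1] = 8 + 3 = 11) = 1 (attained at k = 0)
  C[1][0] = min over k of (A[1][0] + B[0][0] = 9 + -5 = 4, A[1][1] + B[1][0] = 2 + 7 = 9) = 4 (attained at k = 0)
  C[1][1] = min over k of (A[1][0] + B[0][1] = 9 + 4 = 13, A[1][1] + B[1][1] = 2 + 3 = 5) = 5 (attained at k = 1)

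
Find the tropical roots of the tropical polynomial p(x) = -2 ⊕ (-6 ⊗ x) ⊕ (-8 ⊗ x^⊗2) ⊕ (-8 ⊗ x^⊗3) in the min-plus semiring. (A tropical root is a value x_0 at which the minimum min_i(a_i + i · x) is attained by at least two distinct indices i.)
Roots: {0, 2, 4}

Each tropical root is a break point of the lower envelope of the lines y = a_i + i · x (there are 4 lines, with slopes 0, 1, ..., 3). Only the lines that attain the minimum somewhere contribute to roots; other lines are dominated. Here the surviving (envelope) indices are i = 3, i = 2, i = 1, i = 0.
Intersections between consecutive envelope lines give the roots: for adjacent envelope indices i < j the intersection is x = (a_i − a_j) / (j − i). Reading off the sorted break points: {0, 2, 4}.
Verification: at each break x_0, at least two indices attain the minimum of min_i(a_i + i · x_0).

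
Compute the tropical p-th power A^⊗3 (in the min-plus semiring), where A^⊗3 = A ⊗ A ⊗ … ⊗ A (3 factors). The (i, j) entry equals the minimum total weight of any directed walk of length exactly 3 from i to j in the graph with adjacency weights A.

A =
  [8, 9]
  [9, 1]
A^⊗3 =
  [19, 11]
  [11, 3]

Each entry (A^⊗3)_ij equals the minimum over all length-3 walks i = v_0 → v_1 → … → v_3 = j of Σ_t A[v_t][v_{t+1}]. For example, for (i, j) = (0, 1) we minimise over 4 possible intermediate vertex sequences; the minimum is 11, attained along the walk 0 → 1 → 1 → 1.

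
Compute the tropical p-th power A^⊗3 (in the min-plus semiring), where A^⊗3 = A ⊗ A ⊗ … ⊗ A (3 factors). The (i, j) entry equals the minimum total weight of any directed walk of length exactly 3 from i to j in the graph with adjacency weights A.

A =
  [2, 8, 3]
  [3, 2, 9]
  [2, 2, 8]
A^⊗3 =
  [6, 7, 7]
  [7, 6, 8]
  [6, 6, 7]

Each entry (A^⊗3)_ij equals the minimum over all length-3 walks i = v_0 → v_1 → … → v_3 = j of Σ_t A[v_t][v_{t+1}]. For example, for (i, j) = (0, 2) we minimise over 9 possible intermediate vertex sequences; the minimum is 7, attained along the walk 0 → 0 → 0 → 2.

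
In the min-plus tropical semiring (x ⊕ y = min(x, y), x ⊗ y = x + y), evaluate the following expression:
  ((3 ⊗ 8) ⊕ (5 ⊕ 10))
((3 ⊗ 8) ⊕ (5 ⊕ 10)) = 5

Expand innermost to outermost. Recall ⊕ takes the minimum of its arguments and ⊗ takes their sum. Working out the expression ((3 ⊗ 8) ⊕ (5 ⊕ 10)) gives 5.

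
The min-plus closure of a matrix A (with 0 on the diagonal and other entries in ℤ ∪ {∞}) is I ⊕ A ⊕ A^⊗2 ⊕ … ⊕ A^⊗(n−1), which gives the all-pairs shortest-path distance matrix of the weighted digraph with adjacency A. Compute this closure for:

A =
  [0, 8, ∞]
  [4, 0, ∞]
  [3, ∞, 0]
Closure =
  [0, 8, ∞]
  [4, 0, ∞]
  [3, 11, 0]

This is the Floyd-Warshall all-pairs shortest-path computation. For each intermediate vertex k = 0, 1, …, 2, update dist[i][j] ← min(dist[i][j], dist[i][k] + dist[k][j]). The final matrix gives, for each (i, j), the minimum total weight of any directed path from i to j (possibly empty when i = j).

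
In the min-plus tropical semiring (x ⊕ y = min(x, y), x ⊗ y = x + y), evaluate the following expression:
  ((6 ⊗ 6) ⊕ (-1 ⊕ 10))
((6 ⊗ 6) ⊕ (-1 ⊕ 10)) = -1

Expand innermost to outermost. Recall ⊕ takes the minimum of its arguments and ⊗ takes their sum. Working out the expression ((6 ⊗ 6) ⊕ (-1 ⊕ 10)) gives -1.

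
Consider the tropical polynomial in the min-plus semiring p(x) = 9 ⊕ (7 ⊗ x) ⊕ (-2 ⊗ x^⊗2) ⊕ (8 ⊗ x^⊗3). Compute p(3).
p(3) = 4

A tropical monomial a ⊗ x^⊗i evaluates to a + i · x. Evaluating each term at x = 3:
  Term 0 contributes 9 + 0 · 3 = 9
  Term 1 contributes 7 + 1 · 3 = 10
  Term 2 contributes -2 + 2 · 3 = 4
  Term 3 contributes 8 + 3 · 3 = 17
p(3) = ⊕ of these = min[9, 10, 4, 17] = 4.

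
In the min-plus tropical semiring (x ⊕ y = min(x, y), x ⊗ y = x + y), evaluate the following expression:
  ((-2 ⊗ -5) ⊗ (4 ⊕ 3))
((-2 ⊗ -5) ⊗ (4 ⊕ 3)) = -4

Expand innermost to outermost. Recall ⊕ takes the minimum of its arguments and ⊗ takes their sum. Working out the expression ((-2 ⊗ -5) ⊗ (4 ⊕ 3)) gives -4.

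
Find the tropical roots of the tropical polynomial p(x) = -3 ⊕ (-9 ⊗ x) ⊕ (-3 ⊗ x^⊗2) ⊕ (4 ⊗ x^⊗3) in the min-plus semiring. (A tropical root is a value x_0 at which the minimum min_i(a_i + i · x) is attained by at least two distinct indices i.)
Roots: {-7, -6, 6}

Each tropical root is a break point of the lower envelope of the lines y = a_i + i · x (there are 4 lines, with slopes 0, 1, ..., 3). Only the lines that attain the minimum somewhere contribute to roots; other lines are dominated. Here the surviving (envelope) indices are i = 3, i = 2, i = 1, i = 0.
Intersections between consecutive envelope lines give the roots: for adjacent envelope indices i < j the intersection is x = (a_i − a_j) / (j − i). Reading off the sorted break points: {-7, -6, 6}.
Verification: at each break x_0, at least two indices attain the minimum of min_i(a_i + i · x_0).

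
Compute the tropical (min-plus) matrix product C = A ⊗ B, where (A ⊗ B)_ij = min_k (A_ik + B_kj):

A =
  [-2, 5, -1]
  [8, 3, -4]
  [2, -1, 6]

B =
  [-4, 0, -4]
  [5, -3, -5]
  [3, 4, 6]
A ⊗ B =
  [-6, -2, -6]
  [-1, 0, -2]
  [-2, -4, -6]

Apply the min-plus product entry-by-entry:
  C[0][0] = min over k of (A[0][0] + B[0][0] = -2 + -4 = -6, A[0][1] + B[1][0] = 5 + 5 = 10, A[0][2] + B[2][0] = -1 + 3 = 2) = -6 (attained at k = 0)
  C[0][1] = min over k of (A[0][0] + B[0][1] = -2 + 0 = -2, A[0][1] + B[1][1] = 5 + -3 = 2, A[0][2] + B[2][1] = -1 + 4 = 3) = -2 (attained at k = 0)
  C[0][2] = min over k of (A[0][0] + B[0][2] = -2 + -4 = -6, A[0][1] + B[1][2] = 5 + -5 = 0, A[0][2] + B[2][2] = -1 + 6 = 5) = -6 (attained at k = 0)
  C[1][0] = min over k of (A[1][0] + B[0][0] = 8 + -4 = 4, A[1][1] + B[1][0] = 3 + 5 = 8, A[1][2] + B[2][0] = -4 + 3 = -1) = -1 (attained at k = 2)
  C[1][1] = min over k of (A[1][0] + B[0][1] = 8 + 0 = 8, A[1][1] + B[1][1] = 3 + -3 = 0, A[1][2] + B[2][1] = -4 + 4 = 0) = 0 (attained at k = 1)
  C[1][2] = min over k of (A[1][0] + B[0][2] = 8 + -4 = 4, A[1][1] + B[1][2] = 3 + -5 = -2, A[1][2] + B[2][2] = -4 + 6 = 2) = -2 (attained at k = 1)
  C[2][0] = min over k of (A[2][0] + B[0][0] = 2 + -4 = -2, A[2][1] + B[1][0] = -1 + 5 = 4, A[2][2] + B[2][0] = 6 + 3 = 9) = -2 (attained at k = 0)
  C[2][1] = min over k of (A[2][0] + B[0][1] = 2 + 0 = 2, A[2][1] + B[1][1] = -1 + -3 = -4, A[2][2] + B[2][1] = 6 + 4 = 10) = -4 (attained at k = 1)
  C[2][2] = min over k of (A[2][0] + B[0][2] = 2 + -4 = -2, A[2][1] + B[1][2] = -1 + -5 = -6, A[2][2] + B[2][2] = 6 + 6 = 12) = -6 (attained at k = 1)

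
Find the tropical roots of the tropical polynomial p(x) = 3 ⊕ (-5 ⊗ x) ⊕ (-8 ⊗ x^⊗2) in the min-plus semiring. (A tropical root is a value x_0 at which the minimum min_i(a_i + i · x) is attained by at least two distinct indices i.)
Roots: {3, 8}

Each tropical root is a break point of the lower envelope of the lines y = a_i + i · x (there are 3 lines, with slopes 0, 1, ..., 2). Only the lines that attain the minimum somewhere contribute to roots; other lines are dominated. Here the surviving (envelope) indices are i = 2, i = 1, i = 0.
Intersections between consecutive envelope lines give the roots: for adjacent envelope indices i < j the intersection is x = (a_i − a_j) / (j − i). Reading off the sorted break points: {3, 8}.
Verification: at each break x_0, at least two indices attain the minimum of min_i(a_i + i · x_0).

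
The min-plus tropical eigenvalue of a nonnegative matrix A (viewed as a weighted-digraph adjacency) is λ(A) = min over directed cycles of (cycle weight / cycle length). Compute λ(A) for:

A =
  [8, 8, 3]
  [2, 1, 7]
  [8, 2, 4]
λ(A) = 1

Enumerate directed cycles and compute their means (weight / length). Sample:
  cycle 0 → 0: weight = 8, length = 1, mean = 8/1 ≈ 8.000
  cycle 1 → 1: weight = 1, length = 1, mean = 1/1 ≈ 1.000
  cycle 2 → 2: weight = 4, length = 1, mean = 4/1 ≈ 4.000
  cycle 0 → 1 → 0: weight = 10, length = 2, mean = 10/2 ≈ 5.000
  cycle 0 → 2 → 0: weight = 11, length = 2, mean = 11/2 ≈ 5.500
  cycle 1 → 0 → 1: weight = 10, length = 2, mean = 10/2 ≈ 5.000
Minimum mean = 1.000, attained e.g. along the cycle 1 → 1 with weight 1 and length 1. So λ(A) = 1/1 = 1.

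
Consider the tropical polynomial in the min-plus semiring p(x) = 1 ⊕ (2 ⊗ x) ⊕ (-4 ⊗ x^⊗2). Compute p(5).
p(5) = 1

A tropical monomial a ⊗ x^⊗i evaluates to a + i · x. Evaluating each term at x = 5:
  Term 0 contributes 1 + 0 · 5 = 1
  Term 1 contributes 2 + 1 · 5 = 7
  Term 2 contributes -4 + 2 · 5 = 6
p(5) = ⊕ of these = min[1, 7, 6] = 1.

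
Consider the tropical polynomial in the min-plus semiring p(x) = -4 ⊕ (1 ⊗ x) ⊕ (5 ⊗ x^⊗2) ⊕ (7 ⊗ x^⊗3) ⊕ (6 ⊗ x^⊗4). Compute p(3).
p(3) = -4

A tropical monomial a ⊗ x^⊗i evaluates to a + i · x. Evaluating each term at x = 3:
  Term 0 contributes -4 + 0 · 3 = -4
  Term 1 contributes 1 + 1 · 3 = 4
  Term 2 contributes 5 + 2 · 3 = 11
  Term 3 contributes 7 + 3 · 3 = 16
  Term 4 contributes 6 + 4 · 3 = 18
p(3) = ⊕ of these = min[-4, 4, 11, 16, 18] = -4.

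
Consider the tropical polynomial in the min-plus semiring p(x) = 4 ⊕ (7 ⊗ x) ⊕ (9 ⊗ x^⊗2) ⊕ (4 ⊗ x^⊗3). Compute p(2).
p(2) = 4

A tropical monomial a ⊗ x^⊗i evaluates to a + i · x. Evaluating each term at x = 2:
  Term 0 contributes 4 + 0 · 2 = 4
  Term 1 contributes 7 + 1 · 2 = 9
  Term 2 contributes 9 + 2 · 2 = 13
  Term 3 contributes 4 + 3 · 2 = 10
p(2) = ⊕ of these = min[4, 9, 13, 10] = 4.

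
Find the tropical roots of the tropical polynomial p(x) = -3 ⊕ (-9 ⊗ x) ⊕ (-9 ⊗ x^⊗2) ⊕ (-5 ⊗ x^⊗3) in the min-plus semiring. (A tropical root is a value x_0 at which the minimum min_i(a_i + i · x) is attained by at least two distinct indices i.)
Roots: {-4, 0, 6}

Each tropical root is a break point of the lower envelope of the lines y = a_i + i · x (there are 4 lines, with slopes 0, 1, ..., 3). Only the lines that attain the minimum somewhere contribute to roots; other lines are dominated. Here the surviving (envelope) indices are i = 3, i = 2, i = 1, i = 0.
Intersections between consecutive envelope lines give the roots: for adjacent envelope indices i < j the intersection is x = (a_i − a_j) / (j − i). Reading off the sorted break points: {-4, 0, 6}.
Verification: at each break x_0, at least two indices attain the minimum of min_i(a_i + i · x_0).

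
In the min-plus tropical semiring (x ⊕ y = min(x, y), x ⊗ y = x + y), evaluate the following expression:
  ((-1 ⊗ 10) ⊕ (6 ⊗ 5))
((-1 ⊗ 10) ⊕ (6 ⊗ 5)) = 9

Expand innermost to outermost. Recall ⊕ takes the minimum of its arguments and ⊗ takes their sum. Working out the expression ((-1 ⊗ 10) ⊕ (6 ⊗ 5)) gives 9.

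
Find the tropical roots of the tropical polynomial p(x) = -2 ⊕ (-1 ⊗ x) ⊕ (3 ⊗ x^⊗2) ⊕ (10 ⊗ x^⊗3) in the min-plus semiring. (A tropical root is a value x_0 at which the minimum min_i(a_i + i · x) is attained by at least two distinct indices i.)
Roots: {-7, -4, -1}

Each tropical root is a break point of the lower envelope of the lines y = a_i + i · x (there are 4 lines, with slopes 0, 1, ..., 3). Only the lines that attain the minimum somewhere contribute to roots; other lines are dominated. Here the surviving (envelope) indices are i = 3, i = 2, i = 1, i = 0.
Intersections between consecutive envelope lines give the roots: for adjacent envelope indices i < j the intersection is x = (a_i − a_j) / (j − i). Reading off the sorted break points: {-7, -4, -1}.
Verification: at each break x_0, at least two indices attain the minimum of min_i(a_i + i · x_0).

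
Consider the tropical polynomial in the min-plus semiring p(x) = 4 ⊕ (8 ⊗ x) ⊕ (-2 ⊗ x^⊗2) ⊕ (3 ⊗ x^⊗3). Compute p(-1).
p(-1) = -4

A tropical monomial a ⊗ x^⊗i evaluates to a + i · x. Evaluating each term at x = -1:
  Term 0 contributes 4 + 0 · -1 = 4
  Term 1 contributes 8 + 1 · -1 = 7
  Term 2 contributes -2 + 2 · -1 = -4
  Term 3 contributes 3 + 3 · -1 = 0
p(-1) = ⊕ of these = min[4, 7, -4, 0] = -4.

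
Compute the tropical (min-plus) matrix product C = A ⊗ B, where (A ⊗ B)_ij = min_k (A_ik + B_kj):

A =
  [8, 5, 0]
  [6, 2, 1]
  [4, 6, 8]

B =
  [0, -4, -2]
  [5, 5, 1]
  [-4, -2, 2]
A ⊗ B =
  [-4, -2, 2]
  [-3, -1, 3]
  [4, 0, 2]

Apply the min-plus product entry-by-entry:
  C[0][0] = min over k of (A[0][0] + B[0][0] = 8 + 0 = 8, A[0][1] + B[1][0] = 5 + 5 = 10, A[0][2] + B[2][0] = 0 + -4 = -4) = -4 (attained at k = 2)
  C[0][1] = min over k of (A[0][0] + B[0][1] = 8 + -4 = 4, A[0][1] + B[1][1] = 5 + 5 = 10, A[0][2] + B[2][1] = 0 + -2 = -2) = -2 (attained at k = 2)
  C[0][2] = min over k of (A[0][0] + B[0][2] = 8 + -2 = 6, A[0][1] + B[1][2] = 5 + 1 = 6, A[0][2] + B[2][2] = 0 + 2 = 2) = 2 (attained at k = 2)
  C[1][0] = min over k of (A[1][0] + B[0][0] = 6 + 0 = 6, A[1][1] + B[1][0] = 2 + 5 = 7, A[1][2] + B[2][0] = 1 + -4 = -3) = -3 (attained at k = 2)
  C[1][1] = min over k of (A[1][0] + B[0][1] = 6 + -4 = 2, A[1][1] + B[1][1] = 2 + 5 = 7, A[1][2] + B[2][1] = 1 + -2 = -1) = -1 (attained at k = 2)
  C[1][2] = min over k of (A[1][0] + B[0][2] = 6 + -2 = 4, A[1][1] + B[1][2] = 2 + 1 = 3, A[1][2] + B[2][2] = 1 + 2 = 3) = 3 (attained at k = 1)
  C[2][0] = min over k of (A[2][0] + B[0][0] = 4 + 0 = 4, A[2][1] + B[1][0] = 6 + 5 = 11, A[2][2] + B[2][0] = 8 + -4 = 4) = 4 (attained at k = 0)
  C[2][1] = min over k of (A[2][0] + B[0][1] = 4 + -4 = 0, A[2][1] + B[1][1] = 6 + 5 = 11, A[2][2] + B[2][1] = 8 + -2 = 6) = 0 (attained at k = 0)
  C[2][2] = min over k of (A[2][0] + B[0][2] = 4 + -2 = 2, A[2][1] + B[1][2] = 6 + 1 = 7, A[2][2] + B[2][2] = 8 + 2 = 10) = 2 (attained at k = 0)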